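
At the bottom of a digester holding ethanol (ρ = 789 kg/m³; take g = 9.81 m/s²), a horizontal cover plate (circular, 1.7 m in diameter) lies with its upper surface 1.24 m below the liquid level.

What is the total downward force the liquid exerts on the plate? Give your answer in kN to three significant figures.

γ = ρg = 789 × 9.81 / 1000 = 7.74009 kN/m³.
The plate is horizontal, so pressure is uniform at p = γ·h = 7.74009 × 1.24 = 9.59771 kN/m².
A = π(0.85)² = 2.2698 m².
F = p·A = 9.59771 × 2.2698 = 21.7849 kN.

F ≈ 21.8 kN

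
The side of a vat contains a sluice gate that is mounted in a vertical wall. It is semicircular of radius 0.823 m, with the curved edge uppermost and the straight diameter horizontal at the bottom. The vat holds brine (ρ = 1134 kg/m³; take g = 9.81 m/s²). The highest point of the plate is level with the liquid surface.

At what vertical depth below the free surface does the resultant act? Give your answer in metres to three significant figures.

γ = ρg = 1134 × 9.81 / 1000 = 11.12454 kN/m³.
The centroid lies 4r/(3π) = 0.349292 m above the diameter, so r − 4r/(3π) = 0.823 − 0.349292 = 0.473708 m below the topmost point, so the centroid depth is h_c = 0.473708 m.
A = πr²/2 = π × 0.823²/2 = 1.06395 m².
Resultant F = γ·h_c·A = 11.12454 × 0.473708 × 1.06395 = 5.60679 kN.
I_c = (π/8 − 8/(9π))·r⁴ = 0.109757 × 0.823⁴ = 0.0503537 m⁴.
Centre of pressure: y_p = y_c + I_c/(y_c·A) = 0.473708 + 0.0503537/(0.473708 × 1.06395) = 0.473708 + 0.0999078 = 0.573616 m along the plane.

h_p = 0.574 m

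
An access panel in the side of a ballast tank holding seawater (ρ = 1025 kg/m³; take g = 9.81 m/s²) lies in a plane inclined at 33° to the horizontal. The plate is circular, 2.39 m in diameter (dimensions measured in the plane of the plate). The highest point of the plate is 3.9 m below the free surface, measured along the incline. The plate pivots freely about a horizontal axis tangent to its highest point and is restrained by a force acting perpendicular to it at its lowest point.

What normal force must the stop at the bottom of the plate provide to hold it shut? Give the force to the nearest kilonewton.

P ≈ 66 kN

γ = ρg = 1025 × 9.81 / 1000 = 10.05525 kN/m³.
Let θ = 33° be the plate's angle to the horizontal; measure y along the incline from where the plane meets the free surface. Vertical depth h = y·sinθ with sinθ = 0.544639.
The centroid is at the centre, 1.195 m below the top of the plate, so y_c = 3.9 + 1.195 = 5.095 m and h_c = 5.095 × 0.544639 = 2.77494 m.
A = π(1.195)² = 4.48627 m².
Resultant F = γ·h_c·A = 10.05525 × 2.77494 × 4.48627 = 125.179 kN.
I_c = πr⁴/4 = π × 1.195⁴/4 = 1.60163 m⁴.
Centre of pressure: y_p = y_c + I_c/(y_c·A) = 5.095 + 1.60163/(5.095 × 4.48627) = 5.095 + 0.0700701 = 5.16507 m along the plane.
The resultant acts 1.195 + 0.0700701 = 1.26507 m (along the plate) below the hinge at the top edge, so the moment about the hinge is M = F × 1.26507 = 125.179 × 1.26507 = 158.36 kN·m.
A normal force at the bottom, 2.39 m from the hinge, must supply this moment: P = 158.36/2.39 = 66.2594 kN.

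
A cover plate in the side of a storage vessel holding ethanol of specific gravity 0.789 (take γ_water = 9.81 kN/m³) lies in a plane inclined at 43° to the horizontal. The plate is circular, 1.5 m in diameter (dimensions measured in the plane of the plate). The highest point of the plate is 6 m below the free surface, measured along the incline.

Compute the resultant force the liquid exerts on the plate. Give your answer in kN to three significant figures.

F ≈ 63.0 kN

γ = 0.789 × 9.81 = 7.74009 kN/m³.
Let θ = 43° be the plate's angle to the horizontal; measure y along the incline from where the plane meets the free surface. Vertical depth h = y·sinθ with sinθ = 0.681998.
The centroid is at the centre, 0.75 m below the top of the plate, so y_c = 6 + 0.75 = 6.75 m and h_c = 6.75 × 0.681998 = 4.60349 m.
A = π(0.75)² = 1.76715 m².
Resultant F = γ·h_c·A = 7.74009 × 4.60349 × 1.76715 = 62.9661 kN.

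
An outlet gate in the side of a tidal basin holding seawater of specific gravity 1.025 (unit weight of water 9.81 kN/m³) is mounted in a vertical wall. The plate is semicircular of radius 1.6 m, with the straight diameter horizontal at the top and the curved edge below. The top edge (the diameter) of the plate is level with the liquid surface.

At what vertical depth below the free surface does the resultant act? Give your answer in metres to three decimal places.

γ = 1.025 × 9.81 = 10.05525 kN/m³.
The centroid of a semicircle lies 4r/(3π) = 0.679061 m from the diameter, here below the top edge, so the centroid depth is h_c = 0.679061 m.
A = πr²/2 = π × 1.6²/2 = 4.02124 m².
Resultant F = γ·h_c·A = 10.05525 × 0.679061 × 4.02124 = 27.4575 kN.
I_c = (π/8 − 8/(9π))·r⁴ = 0.109757 × 1.6⁴ = 0.719303 m⁴.
Centre of pressure: y_p = y_c + I_c/(y_c·A) = 0.679061 + 0.719303/(0.679061 × 4.02124) = 0.679061 + 0.263417 = 0.942478 m along the plane.

h_p = 0.942 m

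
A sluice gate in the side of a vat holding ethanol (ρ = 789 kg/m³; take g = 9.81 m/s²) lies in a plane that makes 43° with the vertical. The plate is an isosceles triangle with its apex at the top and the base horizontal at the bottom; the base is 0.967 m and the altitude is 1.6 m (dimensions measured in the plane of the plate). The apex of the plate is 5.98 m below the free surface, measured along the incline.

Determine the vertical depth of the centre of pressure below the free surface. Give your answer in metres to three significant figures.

h_p = 5.17 m

γ = ρg = 789 × 9.81 / 1000 = 7.74009 kN/m³.
The plate makes 43° with the vertical, i.e. θ = 90° − 43° = 47° to the horizontal. Measuring y along the incline from the free-surface line, vertical depth h = y·sinθ with sinθ = 0.731354.
With the apex up, the centroid sits 2h/3 = 2 × 1.6/3 = 1.06667 m below the apex, so y_c = 5.98 + 1.06667 = 7.04667 m and h_c = 7.04667 × 0.731354 = 5.15361 m.
A = ½ × 0.967 × 1.6 = 0.7736 m².
Resultant F = γ·h_c·A = 7.74009 × 5.15361 × 0.7736 = 30.8584 kN.
I_c = b·h³/36 = 0.967 × 1.6³/36 = 0.110023 m⁴.
Centre of pressure: y_p = y_c + I_c/(y_c·A) = 7.04667 + 0.110023/(7.04667 × 0.7736) = 7.04667 + 0.0201829 = 7.06685 m along the plane.
Vertically, h_p = y_p·sinθ = 7.06685 × 0.731354 = 5.16837 m.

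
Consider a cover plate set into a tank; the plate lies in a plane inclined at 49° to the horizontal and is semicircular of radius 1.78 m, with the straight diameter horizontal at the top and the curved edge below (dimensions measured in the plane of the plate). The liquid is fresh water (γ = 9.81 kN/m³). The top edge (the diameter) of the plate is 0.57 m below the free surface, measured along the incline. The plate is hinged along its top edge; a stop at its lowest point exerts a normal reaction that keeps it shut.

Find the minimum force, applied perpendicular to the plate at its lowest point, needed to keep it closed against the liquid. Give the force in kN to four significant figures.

P ≈ 25.31 kN

γ = 9.81 kN/m³.
Let θ = 49° be the plate's angle to the horizontal; measure y along the incline from where the plane meets the free surface. Vertical depth h = y·sinθ with sinθ = 0.754710.
The centroid of a semicircle lies 4r/(3π) = 0.755455 m from the diameter, here below the top edge, so y_c = 0.57 + 0.755455 = 1.32545 m and h_c = 1.32545 × 0.754710 = 1.00033 m.
A = πr²/2 = π × 1.78²/2 = 4.97691 m².
Resultant F = γ·h_c·A = 9.81 × 1.00033 × 4.97691 = 48.8396 kN.
I_c = (π/8 − 8/(9π))·r⁴ = 0.109757 × 1.78⁴ = 1.10182 m⁴.
Centre of pressure: y_p = y_c + I_c/(y_c·A) = 1.32545 + 1.10182/(1.32545 × 4.97691) = 1.32545 + 0.167027 = 1.49248 m along the plane.
The resultant acts 0.755455 + 0.167027 = 0.922482 m (along the plate) below the hinge at the top edge, so the moment about the hinge is M = F × 0.922482 = 48.8396 × 0.922482 = 45.0537 kN·m.
A normal force at the bottom, 1.78 m from the hinge, must supply this moment: P = 45.0537/1.78 = 25.3111 kN.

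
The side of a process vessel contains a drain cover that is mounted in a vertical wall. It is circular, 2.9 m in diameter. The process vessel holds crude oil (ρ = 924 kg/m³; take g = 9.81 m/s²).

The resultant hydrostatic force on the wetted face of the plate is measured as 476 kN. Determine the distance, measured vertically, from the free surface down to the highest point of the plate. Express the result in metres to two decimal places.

γ = ρg = 924 × 9.81 / 1000 = 9.06444 kN/m³.
A = π(1.45)² = 6.6052 m².
From F = γ·h_c·A, the centroid depth is h_c = 476/(9.06444 × 6.6052) = 7.95024 m.
The centroid is at the centre, 1.45 m below the top of the plate, so the highest point sits at h_top = 7.95024 − 1.45 = 6.50024 m below the surface.

d_top ≈ 6.50 m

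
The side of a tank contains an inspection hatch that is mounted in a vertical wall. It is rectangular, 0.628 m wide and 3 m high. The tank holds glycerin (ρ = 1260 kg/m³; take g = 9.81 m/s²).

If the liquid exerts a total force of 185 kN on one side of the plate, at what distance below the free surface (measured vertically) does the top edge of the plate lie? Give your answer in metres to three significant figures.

γ = ρg = 1260 × 9.81 / 1000 = 12.3606 kN/m³.
A = 0.628 × 3 = 1.884 m².
From F = γ·h_c·A, the centroid depth is h_c = 185/(12.3606 × 1.884) = 7.94422 m.
The centroid lies 3/2 = 1.5 m below the top edge, so the top edge sits at h_top = 7.94422 − 1.5 = 6.44422 m below the surface.

d_top ≈ 6.44 m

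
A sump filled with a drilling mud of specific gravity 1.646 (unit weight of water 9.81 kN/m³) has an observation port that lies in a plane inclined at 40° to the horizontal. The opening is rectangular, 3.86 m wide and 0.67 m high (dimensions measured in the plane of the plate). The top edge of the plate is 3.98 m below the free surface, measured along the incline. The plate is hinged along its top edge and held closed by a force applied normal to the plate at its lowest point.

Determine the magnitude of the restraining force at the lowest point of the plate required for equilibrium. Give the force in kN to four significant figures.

P ≈ 59.41 kN

γ = 1.646 × 9.81 = 16.14726 kN/m³.
Let θ = 40° be the plate's angle to the horizontal; measure y along the incline from where the plane meets the free surface. Vertical depth h = y·sinθ with sinθ = 0.642788.
The centroid lies 0.67/2 = 0.335 m below the top edge, so y_c = 3.98 + 0.335 = 4.315 m and h_c = 4.315 × 0.642788 = 2.77363 m.
A = 3.86 × 0.67 = 2.5862 m².
Resultant F = γ·h_c·A = 16.14726 × 2.77363 × 2.5862 = 115.827 kN.
I_c = b·h³/12 = 3.86 × 0.67³/12 = 0.0967454 m⁴.
Centre of pressure: y_p = y_c + I_c/(y_c·A) = 4.315 + 0.0967454/(4.315 × 2.5862) = 4.315 + 0.00866937 = 4.32367 m along the plane.
The resultant acts 0.335 + 0.00866937 = 0.343669 m (along the plate) below the hinge at the top edge, so the moment about the hinge is M = F × 0.343669 = 115.827 × 0.343669 = 39.8061 kN·m.
A normal force at the bottom, 0.67 m from the hinge, must supply this moment: P = 39.8061/0.67 = 59.4121 kN.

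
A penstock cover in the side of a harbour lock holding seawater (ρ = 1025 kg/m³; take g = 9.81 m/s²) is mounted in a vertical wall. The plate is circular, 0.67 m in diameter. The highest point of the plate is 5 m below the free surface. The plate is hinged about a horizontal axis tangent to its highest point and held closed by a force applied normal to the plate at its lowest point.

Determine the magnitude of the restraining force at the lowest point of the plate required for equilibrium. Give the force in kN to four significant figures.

γ = ρg = 1025 × 9.81 / 1000 = 10.05525 kN/m³.
The centroid is at the centre, 0.335 m below the top of the plate, so the centroid depth is h_c = 5 + 0.335 = 5.335 m.
A = π(0.335)² = 0.352565 m².
Resultant F = γ·h_c·A = 10.05525 × 5.335 × 0.352565 = 18.9133 kN.
I_c = πr⁴/4 = π × 0.335⁴/4 = 0.00989166 m⁴.
Centre of pressure: y_p = y_c + I_c/(y_c·A) = 5.335 + 0.00989166/(5.335 × 0.352565) = 5.335 + 0.00525891 = 5.34026 m along the plane.
The resultant acts 0.335 + 0.00525891 = 0.340259 m (along the plate) below the hinge at the top edge, so the moment about the hinge is M = F × 0.340259 = 18.9133 × 0.340259 = 6.43542 kN·m.
A normal force at the bottom, 0.67 m from the hinge, must supply this moment: P = 6.43542/0.67 = 9.6051 kN.

P ≈ 9.605 kN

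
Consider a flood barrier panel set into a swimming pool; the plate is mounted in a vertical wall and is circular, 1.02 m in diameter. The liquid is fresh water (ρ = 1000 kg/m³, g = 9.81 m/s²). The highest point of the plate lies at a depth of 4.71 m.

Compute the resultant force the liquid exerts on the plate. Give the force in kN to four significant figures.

γ = ρg = 1000 × 9.81 = 9810 N/m³ = 9.81 kN/m³.
The centroid is at the centre, 0.51 m below the top of the plate, so the centroid depth is h_c = 4.71 + 0.51 = 5.22 m.
A = π(0.51)² = 0.817128 m².
Resultant F = γ·h_c·A = 9.81 × 5.22 × 0.817128 = 41.8437 kN.

F ≈ 41.84 kN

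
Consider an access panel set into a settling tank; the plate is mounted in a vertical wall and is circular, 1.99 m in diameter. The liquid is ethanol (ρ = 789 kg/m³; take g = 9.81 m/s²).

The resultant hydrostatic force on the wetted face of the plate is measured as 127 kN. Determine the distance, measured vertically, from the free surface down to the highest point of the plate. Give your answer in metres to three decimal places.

d_top ≈ 4.280 m

γ = ρg = 789 × 9.81 / 1000 = 7.74009 kN/m³.
A = π(0.995)² = 3.11026 m².
From F = γ·h_c·A, the centroid depth is h_c = 127/(7.74009 × 3.11026) = 5.27547 m.
The centroid is at the centre, 0.995 m below the top of the plate, so the highest point sits at h_top = 5.27547 − 0.995 = 4.28047 m below the surface.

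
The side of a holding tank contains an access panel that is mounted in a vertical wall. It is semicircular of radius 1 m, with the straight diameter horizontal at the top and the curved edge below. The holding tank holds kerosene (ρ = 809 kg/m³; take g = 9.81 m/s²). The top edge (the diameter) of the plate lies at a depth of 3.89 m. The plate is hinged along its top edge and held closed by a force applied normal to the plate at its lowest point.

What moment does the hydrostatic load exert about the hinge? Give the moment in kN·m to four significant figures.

γ = ρg = 809 × 9.81 / 1000 = 7.93629 kN/m³.
The centroid of a semicircle lies 4r/(3π) = 0.424413 m from the diameter, here below the top edge, so the centroid depth is h_c = 3.89 + 0.424413 = 4.31441 m.
A = πr²/2 = π × 1²/2 = 1.5708 m².
Resultant F = γ·h_c·A = 7.93629 × 4.31441 × 1.5708 = 53.7848 kN.
I_c = (π/8 − 8/(9π))·r⁴ = 0.109757 × 1⁴ = 0.109757 m⁴.
Centre of pressure: y_p = y_c + I_c/(y_c·A) = 4.31441 + 0.109757/(4.31441 × 1.5708) = 4.31441 + 0.0161953 = 4.33061 m along the plane.
The resultant acts 0.424413 + 0.0161953 = 0.440608 m (along the plate) below the hinge at the top edge, so the moment about the hinge is M = F × 0.440608 = 53.7848 × 0.440608 = 23.698 kN·m.

M ≈ 23.70 kN·m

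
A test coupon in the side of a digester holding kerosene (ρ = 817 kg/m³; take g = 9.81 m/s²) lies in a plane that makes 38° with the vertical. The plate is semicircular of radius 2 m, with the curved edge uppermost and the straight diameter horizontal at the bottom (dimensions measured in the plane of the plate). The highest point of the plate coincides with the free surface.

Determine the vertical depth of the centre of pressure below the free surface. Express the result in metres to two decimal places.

γ = ρg = 817 × 9.81 / 1000 = 8.01477 kN/m³.
The plate makes 38° with the vertical, i.e. θ = 90° − 38° = 52° to the horizontal. Measuring y along the incline from the free-surface line, vertical depth h = y·sinθ with sinθ = 0.788011.
The centroid lies 4r/(3π) = 0.848826 m above the diameter, so r − 4r/(3π) = 2 − 0.848826 = 1.15117 m below the topmost point, so y_c = 1.15117 m and h_c = 1.15117 × 0.788011 = 0.907135 m.
A = πr²/2 = π × 2²/2 = 6.28319 m².
Resultant F = γ·h_c·A = 8.01477 × 0.907135 × 6.28319 = 45.6818 kN.
I_c = (π/8 − 8/(9π))·r⁴ = 0.109757 × 2⁴ = 1.75611 m⁴.
Centre of pressure: y_p = y_c + I_c/(y_c·A) = 1.15117 + 1.75611/(1.15117 × 6.28319) = 1.15117 + 0.242791 = 1.39396 m along the plane.
Vertically, h_p = y_p·sinθ = 1.39396 × 0.788011 = 1.09846 m.

h_p = 1.10 m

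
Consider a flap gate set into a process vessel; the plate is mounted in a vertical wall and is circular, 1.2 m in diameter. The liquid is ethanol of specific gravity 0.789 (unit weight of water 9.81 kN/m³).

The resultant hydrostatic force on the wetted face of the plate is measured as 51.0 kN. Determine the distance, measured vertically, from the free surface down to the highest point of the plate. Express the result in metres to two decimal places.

γ = 0.789 × 9.81 = 7.74009 kN/m³.
A = π(0.6)² = 1.13097 m².
From F = γ·h_c·A, the centroid depth is h_c = 51.0/(7.74009 × 1.13097) = 5.82603 m.
The centroid is at the centre, 0.6 m below the top of the plate, so the highest point sits at h_top = 5.82603 − 0.6 = 5.22603 m below the surface.

d_top ≈ 5.23 m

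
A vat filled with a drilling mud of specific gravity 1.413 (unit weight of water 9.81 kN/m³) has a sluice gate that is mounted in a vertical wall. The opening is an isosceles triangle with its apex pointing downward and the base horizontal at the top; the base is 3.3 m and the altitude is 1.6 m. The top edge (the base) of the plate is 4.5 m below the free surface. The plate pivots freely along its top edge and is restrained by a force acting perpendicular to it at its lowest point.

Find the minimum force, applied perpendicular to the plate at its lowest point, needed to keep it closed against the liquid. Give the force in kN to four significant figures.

γ = 1.413 × 9.81 = 13.86153 kN/m³.
With the apex down, the centroid sits h/3 = 1.6/3 = 0.533333 m below the base (the top edge), so the centroid depth is h_c = 4.5 + 0.533333 = 5.03333 m.
A = ½ × 3.3 × 1.6 = 2.64 m².
Resultant F = γ·h_c·A = 13.86153 × 5.03333 × 2.64 = 184.192 kN.
I_c = b·h³/36 = 3.3 × 1.6³/36 = 0.375467 m⁴.
Centre of pressure: y_p = y_c + I_c/(y_c·A) = 5.03333 + 0.375467/(5.03333 × 2.64) = 5.03333 + 0.0282561 = 5.06159 m along the plane.
The resultant acts 0.533333 + 0.0282561 = 0.561589 m (along the plate) below the hinge at the top edge, so the moment about the hinge is M = F × 0.561589 = 184.192 × 0.561589 = 103.44 kN·m.
A normal force at the bottom, 1.6 m from the hinge, must supply this moment: P = 103.44/1.6 = 64.65 kN.

P ≈ 64.65 kN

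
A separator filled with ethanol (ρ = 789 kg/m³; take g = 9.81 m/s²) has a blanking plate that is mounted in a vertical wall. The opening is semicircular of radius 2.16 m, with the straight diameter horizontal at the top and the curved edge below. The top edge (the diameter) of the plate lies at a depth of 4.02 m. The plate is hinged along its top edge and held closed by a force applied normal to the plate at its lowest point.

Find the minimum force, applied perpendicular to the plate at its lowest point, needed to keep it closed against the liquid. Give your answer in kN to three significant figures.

γ = ρg = 789 × 9.81 / 1000 = 7.74009 kN/m³.
The centroid of a semicircle lies 4r/(3π) = 0.916732 m from the diameter, here below the top edge, so the centroid depth is h_c = 4.02 + 0.916732 = 4.93673 m.
A = πr²/2 = π × 2.16²/2 = 7.32871 m².
Resultant F = γ·h_c·A = 7.74009 × 4.93673 × 7.32871 = 280.035 kN.
I_c = (π/8 − 8/(9π))·r⁴ = 0.109757 × 2.16⁴ = 2.38917 m⁴.
Centre of pressure: y_p = y_c + I_c/(y_c·A) = 4.93673 + 2.38917/(4.93673 × 7.32871) = 4.93673 + 0.0660359 = 5.00277 m along the plane.
The resultant acts 0.916732 + 0.0660359 = 0.982768 m (along the plate) below the hinge at the top edge, so the moment about the hinge is M = F × 0.982768 = 280.035 × 0.982768 = 275.209 kN·m.
A normal force at the bottom, 2.16 m from the hinge, must supply this moment: P = 275.209/2.16 = 127.412 kN.

P ≈ 127 kN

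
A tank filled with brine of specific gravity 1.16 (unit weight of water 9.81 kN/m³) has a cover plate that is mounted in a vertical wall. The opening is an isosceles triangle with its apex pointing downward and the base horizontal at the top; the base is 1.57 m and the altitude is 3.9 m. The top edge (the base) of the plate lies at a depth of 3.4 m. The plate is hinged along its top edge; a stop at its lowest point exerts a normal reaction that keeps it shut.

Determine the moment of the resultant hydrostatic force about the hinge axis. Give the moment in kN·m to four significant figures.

γ = 1.16 × 9.81 = 11.3796 kN/m³.
With the apex down, the centroid sits h/3 = 3.9/3 = 1.3 m below the base (the top edge), so the centroid depth is h_c = 3.4 + 1.3 = 4.7 m.
A = ½ × 1.57 × 3.9 = 3.0615 m².
Resultant F = γ·h_c·A = 11.3796 × 4.7 × 3.0615 = 163.742 kN.
I_c = b·h³/36 = 1.57 × 3.9³/36 = 2.58697 m⁴.
Centre of pressure: y_p = y_c + I_c/(y_c·A) = 4.7 + 2.58697/(4.7 × 3.0615) = 4.7 + 0.179787 = 4.87979 m along the plane.
The resultant acts 1.3 + 0.179787 = 1.47979 m (along the plate) below the hinge at the top edge, so the moment about the hinge is M = F × 1.47979 = 163.742 × 1.47979 = 242.304 kN·m.

M ≈ 242.3 kN·m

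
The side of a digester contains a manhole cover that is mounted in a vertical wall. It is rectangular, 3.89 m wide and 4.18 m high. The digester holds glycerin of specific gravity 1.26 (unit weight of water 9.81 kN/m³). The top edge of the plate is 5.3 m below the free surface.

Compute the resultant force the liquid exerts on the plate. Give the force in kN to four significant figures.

F ≈ 1485 kN

γ = 1.26 × 9.81 = 12.3606 kN/m³.
The centroid lies 4.18/2 = 2.09 m below the top edge, so the centroid depth is h_c = 5.3 + 2.09 = 7.39 m.
A = 3.89 × 4.18 = 16.2602 m².
Resultant F = γ·h_c·A = 12.3606 × 7.39 × 16.2602 = 1485.29 kN.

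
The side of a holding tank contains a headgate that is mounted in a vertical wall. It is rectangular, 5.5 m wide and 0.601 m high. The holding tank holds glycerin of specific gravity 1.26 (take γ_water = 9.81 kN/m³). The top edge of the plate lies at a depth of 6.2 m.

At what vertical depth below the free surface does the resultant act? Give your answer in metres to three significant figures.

γ = 1.26 × 9.81 = 12.3606 kN/m³.
The centroid lies 0.601/2 = 0.3005 m below the top edge, so the centroid depth is h_c = 6.2 + 0.3005 = 6.5005 m.
A = 5.5 × 0.601 = 3.3055 m².
Resultant F = γ·h_c·A = 12.3606 × 6.5005 × 3.3055 = 265.597 kN.
I_c = b·h³/12 = 5.5 × 0.601³/12 = 0.0994958 m⁴.
Centre of pressure: y_p = y_c + I_c/(y_c·A) = 6.5005 + 0.0994958/(6.5005 × 3.3055) = 6.5005 + 0.00463042 = 6.50513 m along the plane.

h_p = 6.51 m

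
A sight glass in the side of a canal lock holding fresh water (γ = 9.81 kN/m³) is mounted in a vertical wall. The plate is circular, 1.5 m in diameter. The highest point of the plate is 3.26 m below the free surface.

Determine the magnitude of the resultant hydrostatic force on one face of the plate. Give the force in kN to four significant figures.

γ = 9.81 kN/m³.
The centroid is at the centre, 0.75 m below the top of the plate, so the centroid depth is h_c = 3.26 + 0.75 = 4.01 m.
A = π(0.75)² = 1.76715 m².
Resultant F = γ·h_c·A = 9.81 × 4.01 × 1.76715 = 69.5163 kN.

F ≈ 69.52 kN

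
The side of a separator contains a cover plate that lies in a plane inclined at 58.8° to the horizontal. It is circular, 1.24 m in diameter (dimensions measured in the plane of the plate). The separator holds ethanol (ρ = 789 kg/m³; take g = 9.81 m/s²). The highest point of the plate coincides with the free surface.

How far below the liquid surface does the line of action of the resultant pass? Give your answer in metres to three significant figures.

γ = ρg = 789 × 9.81 / 1000 = 7.74009 kN/m³.
Let θ = 58.8° be the plate's angle to the horizontal; measure y along the incline from where the plane meets the free surface. Vertical depth h = y·sinθ with sinθ = 0.855364.
The centroid is at the centre, 0.62 m below the top of the plate, so y_c = 0.62 m and h_c = 0.62 × 0.855364 = 0.530326 m.
A = π(0.62)² = 1.20763 m².
Resultant F = γ·h_c·A = 7.74009 × 0.530326 × 1.20763 = 4.95704 kN.
I_c = πr⁴/4 = π × 0.62⁴/4 = 0.116053 m⁴.
Centre of pressure: y_p = y_c + I_c/(y_c·A) = 0.62 + 0.116053/(0.62 × 1.20763) = 0.62 + 0.155 = 0.775 m along the plane.
Vertically, h_p = y_p·sinθ = 0.775 × 0.855364 = 0.662907 m.

h_p = 0.663 m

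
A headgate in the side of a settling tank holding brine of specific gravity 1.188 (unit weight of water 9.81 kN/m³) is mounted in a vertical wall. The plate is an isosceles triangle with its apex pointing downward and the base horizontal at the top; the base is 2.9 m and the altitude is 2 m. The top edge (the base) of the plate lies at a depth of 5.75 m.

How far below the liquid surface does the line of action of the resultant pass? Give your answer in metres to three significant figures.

γ = 1.188 × 9.81 = 11.65428 kN/m³.
With the apex down, the centroid sits h/3 = 2/3 = 0.666667 m below the base (the top edge), so the centroid depth is h_c = 5.75 + 0.666667 = 6.41667 m.
A = ½ × 2.9 × 2 = 2.9 m².
Resultant F = γ·h_c·A = 11.65428 × 6.41667 × 2.9 = 216.867 kN.
I_c = b·h³/36 = 2.9 × 2³/36 = 0.644444 m⁴.
Centre of pressure: y_p = y_c + I_c/(y_c·A) = 6.41667 + 0.644444/(6.41667 × 2.9) = 6.41667 + 0.034632 = 6.4513 m along the plane.

h_p = 6.45 m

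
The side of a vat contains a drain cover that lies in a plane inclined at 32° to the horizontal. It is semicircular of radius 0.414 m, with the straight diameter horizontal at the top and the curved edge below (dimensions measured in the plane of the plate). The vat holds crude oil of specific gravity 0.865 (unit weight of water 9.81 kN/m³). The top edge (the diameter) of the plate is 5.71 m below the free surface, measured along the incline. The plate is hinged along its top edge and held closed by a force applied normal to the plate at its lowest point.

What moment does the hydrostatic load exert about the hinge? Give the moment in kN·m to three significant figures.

M ≈ 1.27 kN·m

γ = 0.865 × 9.81 = 8.48565 kN/m³.
Let θ = 32° be the plate's angle to the horizontal; measure y along the incline from where the plane meets the free surface. Vertical depth h = y·sinθ with sinθ = 0.529919.
The centroid of a semicircle lies 4r/(3π) = 0.175707 m from the diameter, here below the top edge, so y_c = 5.71 + 0.175707 = 5.88571 m and h_c = 5.88571 × 0.529919 = 3.11895 m.
A = πr²/2 = π × 0.414²/2 = 0.269228 m².
Resultant F = γ·h_c·A = 8.48565 × 3.11895 × 0.269228 = 7.12547 kN.
I_c = (π/8 − 8/(9π))·r⁴ = 0.109757 × 0.414⁴ = 0.00322429 m⁴.
Centre of pressure: y_p = y_c + I_c/(y_c·A) = 5.88571 + 0.00322429/(5.88571 × 0.269228) = 5.88571 + 0.00203477 = 5.88774 m along the plane.
The resultant acts 0.175707 + 0.00203477 = 0.177742 m (along the plate) below the hinge at the top edge, so the moment about the hinge is M = F × 0.177742 = 7.12547 × 0.177742 = 1.2665 kN·m.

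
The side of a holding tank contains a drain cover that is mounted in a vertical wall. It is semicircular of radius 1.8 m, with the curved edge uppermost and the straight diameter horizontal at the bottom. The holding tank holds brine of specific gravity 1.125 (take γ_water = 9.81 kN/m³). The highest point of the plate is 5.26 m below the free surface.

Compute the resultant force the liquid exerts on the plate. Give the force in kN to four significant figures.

F ≈ 353.6 kN

γ = 1.125 × 9.81 = 11.03625 kN/m³.
The centroid lies 4r/(3π) = 0.763944 m above the diameter, so r − 4r/(3π) = 1.8 − 0.763944 = 1.03606 m below the topmost point, so the centroid depth is h_c = 5.26 + 1.03606 = 6.29606 m.
A = πr²/2 = π × 1.8²/2 = 5.08938 m².
Resultant F = γ·h_c·A = 11.03625 × 6.29606 × 5.08938 = 353.635 kN.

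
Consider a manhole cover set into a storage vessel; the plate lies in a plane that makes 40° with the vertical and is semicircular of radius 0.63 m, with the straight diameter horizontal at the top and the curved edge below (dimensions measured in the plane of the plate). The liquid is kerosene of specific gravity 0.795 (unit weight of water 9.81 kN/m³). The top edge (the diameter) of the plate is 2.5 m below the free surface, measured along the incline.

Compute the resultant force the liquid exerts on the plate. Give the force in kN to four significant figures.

γ = 0.795 × 9.81 = 7.79895 kN/m³.
The plate makes 40° with the vertical, i.e. θ = 90° − 40° = 50° to the horizontal. Measuring y along the incline from the free-surface line, vertical depth h = y·sinθ with sinθ = 0.766044.
The centroid of a semicircle lies 4r/(3π) = 0.26738 m from the diameter, here below the top edge, so y_c = 2.5 + 0.26738 = 2.76738 m and h_c = 2.76738 × 0.766044 = 2.11993 m.
A = πr²/2 = π × 0.63²/2 = 0.623449 m².
Resultant F = γ·h_c·A = 7.79895 × 2.11993 × 0.623449 = 10.3076 kN.

F ≈ 10.31 kN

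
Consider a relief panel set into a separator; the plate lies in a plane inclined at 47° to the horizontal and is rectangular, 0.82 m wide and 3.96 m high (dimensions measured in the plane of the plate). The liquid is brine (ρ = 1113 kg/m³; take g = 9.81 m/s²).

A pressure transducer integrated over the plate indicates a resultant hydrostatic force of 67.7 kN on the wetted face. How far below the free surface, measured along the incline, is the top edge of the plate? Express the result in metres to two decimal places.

y_top ≈ 0.63 m

γ = ρg = 1113 × 9.81 / 1000 = 10.91853 kN/m³.
A = 0.82 × 3.96 = 3.2472 m².
From F = γ·h_c·A, the centroid depth is h_c = 67.7/(10.91853 × 3.2472) = 1.90948 m.
Let θ = 47° be the plate's angle to the horizontal; measure y along the incline from where the plane meets the free surface. Vertical depth h = y·sinθ with sinθ = 0.731354.
Along the incline, y_c = h_c/sinθ = 1.90948/0.731354 = 2.61088 m.
The centroid lies 3.96/2 = 1.98 m below the top edge, so the top edge sits at y_top = 2.61088 − 1.98 = 0.63088 m along the incline.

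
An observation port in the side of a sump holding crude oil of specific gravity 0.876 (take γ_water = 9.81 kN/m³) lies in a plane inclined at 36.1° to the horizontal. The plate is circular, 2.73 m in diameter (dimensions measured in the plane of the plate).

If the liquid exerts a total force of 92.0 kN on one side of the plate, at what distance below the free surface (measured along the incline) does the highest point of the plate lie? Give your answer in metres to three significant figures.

γ = 0.876 × 9.81 = 8.59356 kN/m³.
A = π(1.365)² = 5.85349 m².
From F = γ·h_c·A, the centroid depth is h_c = 92.0/(8.59356 × 5.85349) = 1.82894 m.
Let θ = 36.1° be the plate's angle to the horizontal; measure y along the incline from where the plane meets the free surface. Vertical depth h = y·sinθ with sinθ = 0.589196.
Along the incline, y_c = h_c/sinθ = 1.82894/0.589196 = 3.10413 m.
The centroid is at the centre, 1.365 m below the top of the plate, so the highest point sits at y_top = 3.10413 − 1.365 = 1.73913 m along the incline.

y_top ≈ 1.74 m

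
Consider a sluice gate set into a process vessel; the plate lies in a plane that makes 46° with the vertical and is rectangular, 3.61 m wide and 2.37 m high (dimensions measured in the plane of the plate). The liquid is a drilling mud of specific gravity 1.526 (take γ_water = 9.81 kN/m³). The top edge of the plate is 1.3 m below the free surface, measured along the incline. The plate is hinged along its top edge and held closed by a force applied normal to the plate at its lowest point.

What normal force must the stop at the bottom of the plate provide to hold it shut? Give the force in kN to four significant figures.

P ≈ 128.1 kN

γ = 1.526 × 9.81 = 14.97006 kN/m³.
The plate makes 46° with the vertical, i.e. θ = 90° − 46° = 44° to the horizontal. Measuring y along the incline from the free-surface line, vertical depth h = y·sinθ with sinθ = 0.694658.
The centroid lies 2.37/2 = 1.185 m below the top edge, so y_c = 1.3 + 1.185 = 2.485 m and h_c = 2.485 × 0.694658 = 1.72623 m.
A = 3.61 × 2.37 = 8.5557 m².
Resultant F = γ·h_c·A = 14.97006 × 1.72623 × 8.5557 = 221.094 kN.
I_c = b·h³/12 = 3.61 × 2.37³/12 = 4.00471 m⁴.
Centre of pressure: y_p = y_c + I_c/(y_c·A) = 2.485 + 4.00471/(2.485 × 8.5557) = 2.485 + 0.18836 = 2.67336 m along the plane.
The resultant acts 1.185 + 0.18836 = 1.37336 m (along the plate) below the hinge at the top edge, so the moment about the hinge is M = F × 1.37336 = 221.094 × 1.37336 = 303.642 kN·m.
A normal force at the bottom, 2.37 m from the hinge, must supply this moment: P = 303.642/2.37 = 128.119 kN.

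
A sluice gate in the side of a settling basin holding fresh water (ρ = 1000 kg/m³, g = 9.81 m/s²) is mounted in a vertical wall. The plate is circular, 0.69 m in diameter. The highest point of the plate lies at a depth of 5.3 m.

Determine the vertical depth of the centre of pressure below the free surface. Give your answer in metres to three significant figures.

h_p = 5.65 m

γ = ρg = 1000 × 9.81 = 9810 N/m³ = 9.81 kN/m³.
The centroid is at the centre, 0.345 m below the top of the plate, so the centroid depth is h_c = 5.3 + 0.345 = 5.645 m.
A = π(0.345)² = 0.373928 m².
Resultant F = γ·h_c·A = 9.81 × 5.645 × 0.373928 = 20.7072 kN.
I_c = πr⁴/4 = π × 0.345⁴/4 = 0.0111267 m⁴.
Centre of pressure: y_p = y_c + I_c/(y_c·A) = 5.645 + 0.0111267/(5.645 × 0.373928) = 5.645 + 0.00527126 = 5.65027 m along the plane.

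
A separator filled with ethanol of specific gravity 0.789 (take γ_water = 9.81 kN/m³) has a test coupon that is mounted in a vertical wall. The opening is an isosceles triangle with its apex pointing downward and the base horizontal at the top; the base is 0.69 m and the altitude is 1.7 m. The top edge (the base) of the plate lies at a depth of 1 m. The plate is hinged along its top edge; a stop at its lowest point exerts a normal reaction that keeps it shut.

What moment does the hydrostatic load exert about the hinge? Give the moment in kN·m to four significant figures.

γ = 0.789 × 9.81 = 7.74009 kN/m³.
With the apex down, the centroid sits h/3 = 1.7/3 = 0.566667 m below the base (the top edge), so the centroid depth is h_c = 1 + 0.566667 = 1.56667 m.
A = ½ × 0.69 × 1.7 = 0.5865 m².
Resultant F = γ·h_c·A = 7.74009 × 1.56667 × 0.5865 = 7.112 kN.
I_c = b·h³/36 = 0.69 × 1.7³/36 = 0.0941658 m⁴.
Centre of pressure: y_p = y_c + I_c/(y_c·A) = 1.56667 + 0.0941658/(1.56667 × 0.5865) = 1.56667 + 0.102482 = 1.66915 m along the plane.
The resultant acts 0.566667 + 0.102482 = 0.669149 m (along the plate) below the hinge at the top edge, so the moment about the hinge is M = F × 0.669149 = 7.112 × 0.669149 = 4.75899 kN·m.

M ≈ 4.759 kN·m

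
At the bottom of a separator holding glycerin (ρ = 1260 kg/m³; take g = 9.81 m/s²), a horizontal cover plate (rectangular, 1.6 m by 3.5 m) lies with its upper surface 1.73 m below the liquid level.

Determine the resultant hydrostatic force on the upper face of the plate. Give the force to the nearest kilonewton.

F ≈ 120 kN

γ = ρg = 1260 × 9.81 / 1000 = 12.3606 kN/m³.
The plate is horizontal, so pressure is uniform at p = γ·h = 12.3606 × 1.73 = 21.3838 kN/m².
A = 1.6 × 3.5 = 5.6 m².
F = p·A = 21.3838 × 5.6 = 119.749 kN.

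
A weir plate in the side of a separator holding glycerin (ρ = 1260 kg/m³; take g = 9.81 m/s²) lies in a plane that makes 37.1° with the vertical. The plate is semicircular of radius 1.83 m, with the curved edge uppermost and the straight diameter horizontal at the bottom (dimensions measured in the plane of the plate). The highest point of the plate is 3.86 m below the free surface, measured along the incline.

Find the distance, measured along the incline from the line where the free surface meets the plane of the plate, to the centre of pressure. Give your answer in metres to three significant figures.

y_p = 4.96 m

γ = ρg = 1260 × 9.81 / 1000 = 12.3606 kN/m³.
The plate makes 37.1° with the vertical, i.e. θ = 90° − 37.1° = 52.9° to the horizontal. Measuring y along the incline from the free-surface line, vertical depth h = y·sinθ with sinθ = 0.797584.
The centroid lies 4r/(3π) = 0.776676 m above the diameter, so r − 4r/(3π) = 1.83 − 0.776676 = 1.05332 m below the topmost point, so y_c = 3.86 + 1.05332 = 4.91332 m and h_c = 4.91332 × 0.797584 = 3.91879 m.
A = πr²/2 = π × 1.83²/2 = 5.26044 m².
Resultant F = γ·h_c·A = 12.3606 × 3.91879 × 5.26044 = 254.808 kN.
I_c = (π/8 − 8/(9π))·r⁴ = 0.109757 × 1.83⁴ = 1.23094 m⁴.
Centre of pressure: y_p = y_c + I_c/(y_c·A) = 4.91332 + 1.23094/(4.91332 × 5.26044) = 4.91332 + 0.0476255 = 4.96095 m along the plane.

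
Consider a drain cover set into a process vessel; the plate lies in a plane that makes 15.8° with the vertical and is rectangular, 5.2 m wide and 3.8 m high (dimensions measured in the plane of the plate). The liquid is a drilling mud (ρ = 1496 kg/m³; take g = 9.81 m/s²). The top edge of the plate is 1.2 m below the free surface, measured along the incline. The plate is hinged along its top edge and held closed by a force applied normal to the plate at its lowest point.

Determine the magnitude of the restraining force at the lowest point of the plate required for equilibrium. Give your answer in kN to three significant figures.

γ = ρg = 1496 × 9.81 / 1000 = 14.67576 kN/m³.
The plate makes 15.8° with the vertical, i.e. θ = 90° − 15.8° = 74.2° to the horizontal. Measuring y along the incline from the free-surface line, vertical depth h = y·sinθ with sinθ = 0.962218.
The centroid lies 3.8/2 = 1.9 m below the top edge, so y_c = 1.2 + 1.9 = 3.1 m and h_c = 3.1 × 0.962218 = 2.98288 m.
A = 5.2 × 3.8 = 19.76 m².
Resultant F = γ·h_c·A = 14.67576 × 2.98288 × 19.76 = 865.014 kN.
I_c = b·h³/12 = 5.2 × 3.8³/12 = 23.7779 m⁴.
Centre of pressure: y_p = y_c + I_c/(y_c·A) = 3.1 + 23.7779/(3.1 × 19.76) = 3.1 + 0.388173 = 3.48817 m along the plane.
The resultant acts 1.9 + 0.388173 = 2.28817 m (along the plate) below the hinge at the top edge, so the moment about the hinge is M = F × 2.28817 = 865.014 × 2.28817 = 1979.3 kN·m.
A normal force at the bottom, 3.8 m from the hinge, must supply this moment: P = 1979.3/3.8 = 520.868 kN.

P ≈ 521 kN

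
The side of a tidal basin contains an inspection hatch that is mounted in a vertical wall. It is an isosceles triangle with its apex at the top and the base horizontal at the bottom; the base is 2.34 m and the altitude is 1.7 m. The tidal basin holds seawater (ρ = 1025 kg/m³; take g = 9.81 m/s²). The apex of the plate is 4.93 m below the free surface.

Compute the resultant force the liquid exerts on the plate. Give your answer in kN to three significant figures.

γ = ρg = 1025 × 9.81 / 1000 = 10.05525 kN/m³.
With the apex up, the centroid sits 2h/3 = 2 × 1.7/3 = 1.13333 m below the apex, so the centroid depth is h_c = 4.93 + 1.13333 = 6.06333 m.
A = ½ × 2.34 × 1.7 = 1.989 m².
Resultant F = γ·h_c·A = 10.05525 × 6.06333 × 1.989 = 121.266 kN.

F ≈ 121 kN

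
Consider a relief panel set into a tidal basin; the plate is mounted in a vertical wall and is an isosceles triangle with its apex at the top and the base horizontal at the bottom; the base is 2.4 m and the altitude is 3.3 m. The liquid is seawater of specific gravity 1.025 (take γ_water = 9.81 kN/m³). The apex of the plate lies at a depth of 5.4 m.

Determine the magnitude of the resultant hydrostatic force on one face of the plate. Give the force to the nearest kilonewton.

F ≈ 303 kN

γ = 1.025 × 9.81 = 10.05525 kN/m³.
With the apex up, the centroid sits 2h/3 = 2 × 3.3/3 = 2.2 m below the apex, so the centroid depth is h_c = 5.4 + 2.2 = 7.6 m.
A = ½ × 2.4 × 3.3 = 3.96 m².
Resultant F = γ·h_c·A = 10.05525 × 7.6 × 3.96 = 302.623 kN.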